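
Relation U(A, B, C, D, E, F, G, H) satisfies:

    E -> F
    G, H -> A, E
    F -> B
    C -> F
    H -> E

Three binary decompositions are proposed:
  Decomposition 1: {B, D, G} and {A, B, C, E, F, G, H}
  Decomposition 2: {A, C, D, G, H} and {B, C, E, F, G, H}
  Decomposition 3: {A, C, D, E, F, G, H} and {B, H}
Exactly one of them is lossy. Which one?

Decomposition 1: common = {B, G}, closure = {B, G} → lossy.
Decomposition 2: common = {C, G, H}, closure = {A, B, C, E, F, G, H} → lossless.
Decomposition 3: common = {H}, closure = {B, E, F, H} → lossless.

Decomposition 1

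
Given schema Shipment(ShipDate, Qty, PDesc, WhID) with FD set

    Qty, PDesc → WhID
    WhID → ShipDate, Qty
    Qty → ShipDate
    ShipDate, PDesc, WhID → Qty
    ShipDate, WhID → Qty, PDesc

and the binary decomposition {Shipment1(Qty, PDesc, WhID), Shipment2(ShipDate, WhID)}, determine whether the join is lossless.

Common attributes: Shipment1 ∩ Shipment2 = {WhID}.
Closure of {WhID}: WhID → ShipDate, Qty applies, adding ShipDate, Qty; ShipDate, WhID → Qty, PDesc applies, adding PDesc. So (WhID)⁺ = {ShipDate, Qty, PDesc, WhID}.
This closure contains every attribute of Shipment1, so Shipment1 ∩ Shipment2 → Shipment1. The join is lossless.

Yes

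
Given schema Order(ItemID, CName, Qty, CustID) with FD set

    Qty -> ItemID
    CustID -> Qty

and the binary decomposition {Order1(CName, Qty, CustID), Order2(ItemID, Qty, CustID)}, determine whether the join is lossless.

Common attributes: Order1 ∩ Order2 = {Qty, CustID}.
Closure of {Qty, CustID}: Qty → ItemID applies, adding ItemID. So (Qty, CustID)⁺ = {ItemID, Qty, CustID}.
This closure contains every attribute of Order2, so Order1 ∩ Order2 → Order2. The join is lossless.

Yes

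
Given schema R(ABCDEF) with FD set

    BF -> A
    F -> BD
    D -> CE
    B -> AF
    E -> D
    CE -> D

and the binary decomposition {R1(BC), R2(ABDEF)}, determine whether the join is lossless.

Common attributes: R1 ∩ R2 = {B}.
Closure of {B}: B → AF applies, adding AF; F → BD applies, adding D; D → CE applies, adding CE. So (B)⁺ = {ABCDEF}.
This closure contains every attribute of R1, so R1 ∩ R2 → R1. The join is lossless.

Yes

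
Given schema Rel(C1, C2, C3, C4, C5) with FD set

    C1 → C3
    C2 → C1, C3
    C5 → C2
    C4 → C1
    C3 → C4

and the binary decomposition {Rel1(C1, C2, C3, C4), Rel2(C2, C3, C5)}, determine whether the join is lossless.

Yes

Common attributes: Rel1 ∩ Rel2 = {C2, C3}.
Closure of {C2, C3}: C2 → C1, C3 applies, adding C1; C3 → C4 applies, adding C4. So (C2, C3)⁺ = {C1, C2, C3, C4}.
This closure contains every attribute of Rel1, so Rel1 ∩ Rel2 → Rel1. The join is lossless.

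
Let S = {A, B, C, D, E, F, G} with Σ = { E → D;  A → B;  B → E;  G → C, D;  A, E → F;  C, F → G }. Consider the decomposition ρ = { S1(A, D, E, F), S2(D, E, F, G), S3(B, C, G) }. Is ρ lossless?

No

Chase test. Columns are A, B, C, D, E, F, G; row i has aⱼ where attribute j ∈ Si, else bᵢⱼ.
Initial tableau (one row per fragment):
  row 1: a1 b12 b13 a4 a5 a6 b17
  row 2: b21 b22 b23 a4 a5 a6 a7
  row 3: b31 a2 a3 b34 b35 b36 a7
Rows 2 and 3 agree on G; apply G→C, D and equate their C, D entries.
No row becomes fully distinguished — the join is lossy.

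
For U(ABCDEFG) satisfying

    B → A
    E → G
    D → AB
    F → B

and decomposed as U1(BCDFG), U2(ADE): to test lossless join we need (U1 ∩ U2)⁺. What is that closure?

U1 ∩ U2 = {D}.
D → AB applies, adding AB
Closure: {ABD}.

ABD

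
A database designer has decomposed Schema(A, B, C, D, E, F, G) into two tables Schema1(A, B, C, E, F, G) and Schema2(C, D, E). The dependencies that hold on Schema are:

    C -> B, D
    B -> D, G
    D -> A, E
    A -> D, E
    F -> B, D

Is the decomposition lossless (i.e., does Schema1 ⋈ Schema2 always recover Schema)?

Common attributes: Schema1 ∩ Schema2 = {C, E}.
Closure of {C, E}: C → B, D applies, adding B, D; B → D, G applies, adding G; D → A, E applies, adding A. So (C, E)⁺ = {A, B, C, D, E, G}.
This closure contains every attribute of Schema2, so Schema1 ∩ Schema2 → Schema2. The join is lossless.

Yes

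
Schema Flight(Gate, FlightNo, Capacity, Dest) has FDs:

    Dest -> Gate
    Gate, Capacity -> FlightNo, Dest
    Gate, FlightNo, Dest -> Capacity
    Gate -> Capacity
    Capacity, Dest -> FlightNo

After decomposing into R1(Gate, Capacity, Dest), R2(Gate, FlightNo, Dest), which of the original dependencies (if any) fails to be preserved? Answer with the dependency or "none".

none

Dest → Gate lies within R1.
Gate, Capacity → FlightNo, Dest: restricted closure across fragments reaches FlightNo, Dest.
Gate, FlightNo, Dest → Capacity: restricted closure across fragments reaches Capacity.
Gate → Capacity lies within R1.
Capacity, Dest → FlightNo: restricted closure across fragments reaches FlightNo.
Every dependency is enforceable on the fragments, so the decomposition is dependency-preserving.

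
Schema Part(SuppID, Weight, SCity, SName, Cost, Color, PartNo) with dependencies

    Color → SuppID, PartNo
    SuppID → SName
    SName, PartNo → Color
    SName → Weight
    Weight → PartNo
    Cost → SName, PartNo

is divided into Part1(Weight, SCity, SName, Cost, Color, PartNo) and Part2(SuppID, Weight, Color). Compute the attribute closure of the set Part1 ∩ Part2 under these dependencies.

SuppID, Weight, SName, Color, PartNo

Part1 ∩ Part2 = {Weight, Color}.
Color → SuppID, PartNo applies, adding SuppID, PartNo
SuppID → SName applies, adding SName
Closure: {SuppID, Weight, SName, Color, PartNo}.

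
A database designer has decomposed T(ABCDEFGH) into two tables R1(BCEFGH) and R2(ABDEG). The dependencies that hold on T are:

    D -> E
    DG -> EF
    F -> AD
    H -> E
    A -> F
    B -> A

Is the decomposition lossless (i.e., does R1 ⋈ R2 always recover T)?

Yes

Common attributes: R1 ∩ R2 = {BEG}.
Closure of {BEG}: B → A applies, adding A; A → F applies, adding F; F → AD applies, adding D. So (BEG)⁺ = {ABDEFG}.
This closure contains every attribute of R2, so R1 ∩ R2 → R2. The join is lossless.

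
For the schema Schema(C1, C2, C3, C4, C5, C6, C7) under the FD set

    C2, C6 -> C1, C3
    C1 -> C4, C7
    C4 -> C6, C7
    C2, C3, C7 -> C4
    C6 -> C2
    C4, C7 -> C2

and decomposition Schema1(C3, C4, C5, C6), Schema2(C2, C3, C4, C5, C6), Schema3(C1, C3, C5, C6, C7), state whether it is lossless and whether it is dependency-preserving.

lossless but not dependency-preserving

Lossless test (chase): Rows 1 and 2 agree on C4; apply C4→C6, C7 and equate their C6, C7 entries. Rows 1 and 2 agree on C6; apply C6→C2 and equate their C2 entries. Rows 1 and 3 agree on C6; apply C6→C2 and equate their C2 entries. Rows 1 and 2 agree on C2, C6; apply C2, C6→C1, C3 and equate their C1, C3 entries. Rows 1 and 3 agree on C2, C6; apply C2, C6→C1, C3 and equate their C1, C3 entries. Rows 1 and 3 agree on C1; apply C1→C4, C7 and equate their C4, C7 entries. Row 1 is now all distinguished symbols — the join is lossless.
Dependency preservation: the restricted closure of {C2, C3, C7} across the fragments never reaches {C4}, so C2, C3, C7 → C4 cannot be enforced without a join — not preserved.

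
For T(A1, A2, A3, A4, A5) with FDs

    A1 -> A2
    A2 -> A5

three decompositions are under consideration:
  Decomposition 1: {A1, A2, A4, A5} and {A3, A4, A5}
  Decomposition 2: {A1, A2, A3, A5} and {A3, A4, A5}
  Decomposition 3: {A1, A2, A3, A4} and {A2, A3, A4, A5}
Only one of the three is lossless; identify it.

Decomposition 1: common = {A4, A5}, closure = {A4, A5} → lossy.
Decomposition 2: common = {A3, A5}, closure = {A3, A5} → lossy.
Decomposition 3: common = {A2, A3, A4}, closure = {A2, A3, A4, A5} → lossless.

Decomposition 3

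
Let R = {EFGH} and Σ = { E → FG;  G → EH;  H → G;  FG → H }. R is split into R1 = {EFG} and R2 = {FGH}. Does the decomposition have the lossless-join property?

Yes

Common attributes: R1 ∩ R2 = {FG}.
Closure of {FG}: G → EH applies, adding EH. So (FG)⁺ = {EFGH}.
This closure contains every attribute of R1, so R1 ∩ R2 → R1. The join is lossless.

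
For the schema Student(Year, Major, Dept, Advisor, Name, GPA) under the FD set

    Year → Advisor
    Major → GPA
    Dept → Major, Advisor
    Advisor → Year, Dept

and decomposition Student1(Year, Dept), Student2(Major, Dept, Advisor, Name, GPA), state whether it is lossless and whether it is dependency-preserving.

lossless and dependency-preserving

Lossless test: (Dept)⁺ = {Year, Major, Dept, Advisor, GPA}, which contains all of one fragment — lossless.
Dependency preservation: Year → Advisor; Advisor → Year, Dept are not contained in any single fragment, but the restricted closure of each left-hand side across the fragments still reaches the right-hand side; the remaining FDs each lie inside some fragment. All dependencies are preserved.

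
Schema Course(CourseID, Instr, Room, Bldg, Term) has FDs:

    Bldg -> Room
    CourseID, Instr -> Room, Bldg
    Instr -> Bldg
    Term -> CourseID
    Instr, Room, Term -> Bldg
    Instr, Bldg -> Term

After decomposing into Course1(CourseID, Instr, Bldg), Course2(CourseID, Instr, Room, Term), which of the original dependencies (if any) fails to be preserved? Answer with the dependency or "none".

Check Bldg → Room: no single fragment contains all of {Room, Bldg}, and the restricted closure of {Bldg} across the fragments never reaches {Room}.
CourseID, Instr → Room, Bldg is preserved.
Instr → Bldg is preserved.
Term → CourseID is preserved.
Instr, Room, Term → Bldg is preserved.
Instr, Bldg → Term is preserved.

Bldg -> Room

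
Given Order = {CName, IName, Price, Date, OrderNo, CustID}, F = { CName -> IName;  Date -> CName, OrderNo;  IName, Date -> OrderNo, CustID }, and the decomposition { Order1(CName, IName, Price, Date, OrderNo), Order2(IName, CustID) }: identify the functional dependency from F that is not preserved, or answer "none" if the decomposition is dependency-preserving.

IName, Date -> OrderNo, CustID

Check IName, Date → OrderNo, CustID: no single fragment contains all of {IName, Date, OrderNo, CustID}, and the restricted closure of {IName, Date} across the fragments never reaches {OrderNo, CustID}.
CName → IName is preserved.
Date → CName, OrderNo is preserved.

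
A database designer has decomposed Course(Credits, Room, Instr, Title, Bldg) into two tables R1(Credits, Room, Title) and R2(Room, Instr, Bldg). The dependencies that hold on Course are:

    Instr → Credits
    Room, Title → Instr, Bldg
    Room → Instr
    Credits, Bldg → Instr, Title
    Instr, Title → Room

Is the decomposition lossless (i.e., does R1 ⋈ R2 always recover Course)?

Common attributes: R1 ∩ R2 = {Room}.
Closure of {Room}: Room → Instr applies, adding Instr; Instr → Credits applies, adding Credits. So (Room)⁺ = {Credits, Room, Instr}.
The closure contains neither all of R1 = {Credits, Room, Title} nor all of R2 = {Room, Instr, Bldg}, so the common attributes are not a superkey of either fragment. The join is lossy.

No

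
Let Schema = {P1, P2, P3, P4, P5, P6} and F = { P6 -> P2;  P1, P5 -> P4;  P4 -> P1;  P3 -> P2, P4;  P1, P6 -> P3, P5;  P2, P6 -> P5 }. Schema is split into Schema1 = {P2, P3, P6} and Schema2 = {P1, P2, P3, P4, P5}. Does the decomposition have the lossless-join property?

No

Common attributes: Schema1 ∩ Schema2 = {P2, P3}.
Closure of {P2, P3}: P3 → P2, P4 applies, adding P4; P4 → P1 applies, adding P1. So (P2, P3)⁺ = {P1, P2, P3, P4}.
The closure contains neither all of Schema1 = {P2, P3, P6} nor all of Schema2 = {P1, P2, P3, P4, P5}, so the common attributes are not a superkey of either fragment. The join is lossy.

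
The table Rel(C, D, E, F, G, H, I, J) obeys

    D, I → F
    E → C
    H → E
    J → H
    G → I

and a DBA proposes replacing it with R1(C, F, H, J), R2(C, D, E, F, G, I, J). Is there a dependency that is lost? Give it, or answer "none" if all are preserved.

H → E

Check H → E: no single fragment contains all of {E, H}, and the restricted closure of {H} across the fragments never reaches {E}.
D, I → F is preserved.
E → C is preserved.
J → H is preserved.
G → I is preserved.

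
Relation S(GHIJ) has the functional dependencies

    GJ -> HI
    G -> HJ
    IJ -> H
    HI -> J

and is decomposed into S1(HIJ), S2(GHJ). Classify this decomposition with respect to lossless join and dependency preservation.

lossy and not dependency-preserving

Lossless test: (HJ)⁺ = {HJ}, which is a superkey of neither fragment — lossy.
Dependency preservation: the restricted closure of {GJ} across the fragments never reaches {HI}, so GJ → HI cannot be enforced without a join — not preserved.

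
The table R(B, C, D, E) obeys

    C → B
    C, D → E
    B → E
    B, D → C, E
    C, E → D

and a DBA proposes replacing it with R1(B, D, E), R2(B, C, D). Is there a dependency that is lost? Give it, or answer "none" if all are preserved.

none

C → B lies within R2.
C, D → E: restricted closure across fragments reaches E.
B → E lies within R1.
B, D → C, E: restricted closure across fragments reaches C, E.
C, E → D: restricted closure across fragments reaches D.
Every dependency is enforceable on the fragments, so the decomposition is dependency-preserving.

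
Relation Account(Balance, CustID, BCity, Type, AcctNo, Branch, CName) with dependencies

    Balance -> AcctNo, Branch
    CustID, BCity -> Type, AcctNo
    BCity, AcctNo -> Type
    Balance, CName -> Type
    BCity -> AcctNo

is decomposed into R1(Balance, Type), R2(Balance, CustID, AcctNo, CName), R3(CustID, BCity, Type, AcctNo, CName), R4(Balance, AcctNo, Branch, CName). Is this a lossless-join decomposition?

No

Chase test. Columns are Balance, CustID, BCity, Type, AcctNo, Branch, CName; row i has aⱼ where attribute j ∈ Ri, else bᵢⱼ.
Initial tableau (one row per fragment):
  row 1: a1 b12 b13 a4 b15 b16 b17
  row 2: a1 a2 b23 b24 a5 b26 a7
  row 3: b31 a2 a3 a4 a5 b36 a7
  row 4: a1 b42 b43 b44 a5 a6 a7
Rows 1 and 2 agree on Balance; apply Balance→AcctNo, Branch and equate their AcctNo, Branch entries.
Rows 1 and 4 agree on Balance; apply Balance→AcctNo, Branch and equate their AcctNo, Branch entries.
Rows 2 and 4 agree on Balance, CName; apply Balance, CName→Type and equate their Type entries.
No row becomes fully distinguished — the join is lossy.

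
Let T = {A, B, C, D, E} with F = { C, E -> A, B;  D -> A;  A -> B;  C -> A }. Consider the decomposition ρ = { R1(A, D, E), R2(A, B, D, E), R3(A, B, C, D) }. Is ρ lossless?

Chase test. Columns are A, B, C, D, E; row i has aⱼ where attribute j ∈ Ri, else bᵢⱼ.
Initial tableau (one row per fragment):
  row 1: a1 b12 b13 a4 a5
  row 2: a1 a2 b23 a4 a5
  row 3: a1 a2 a3 a4 b35
Rows 1 and 2 agree on A; apply A→B and equate their B entries.
No row becomes fully distinguished — the join is lossy.

No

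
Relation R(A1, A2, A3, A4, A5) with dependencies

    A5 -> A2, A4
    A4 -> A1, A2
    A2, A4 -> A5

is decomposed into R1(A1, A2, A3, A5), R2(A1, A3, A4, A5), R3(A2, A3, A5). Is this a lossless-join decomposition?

Chase test. Columns are A1, A2, A3, A4, A5; row i has aⱼ where attribute j ∈ Ri, else bᵢⱼ.
Initial tableau (one row per fragment):
  row 1: a1 a2 a3 b14 a5
  row 2: a1 b22 a3 a4 a5
  row 3: b31 a2 a3 b34 a5
Rows 1 and 2 agree on A5; apply A5→A2, A4 and equate their A2, A4 entries.
Rows 1 and 3 agree on A5; apply A5→A2, A4 and equate their A2, A4 entries.
Rows 1 and 3 agree on A4; apply A4→A1, A2 and equate their A1, A2 entries.
Row 1 is now all distinguished symbols — the join is lossless.

Yes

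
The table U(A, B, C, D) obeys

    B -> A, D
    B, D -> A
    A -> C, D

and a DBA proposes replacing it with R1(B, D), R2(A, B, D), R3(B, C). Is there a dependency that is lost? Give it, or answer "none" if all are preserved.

A -> C, D

Check A → C, D: no single fragment contains all of {A, C, D}, and the restricted closure of {A} across the fragments never reaches {C, D}.
B → A, D is preserved.
B, D → A is preserved.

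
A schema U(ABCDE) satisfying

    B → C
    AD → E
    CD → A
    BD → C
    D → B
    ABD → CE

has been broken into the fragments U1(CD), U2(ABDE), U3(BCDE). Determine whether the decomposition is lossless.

Yes

Chase test. Columns are ABCDE; row i has aⱼ where attribute j ∈ Ui, else bᵢⱼ.
Initial tableau (one row per fragment):
  row 1: b11 b12 a3 a4 b15
  row 2: a1 a2 b23 a4 a5
  row 3: b31 a2 a3 a4 a5
Rows 2 and 3 agree on B; apply B→C and equate their C entries.
Rows 1 and 2 agree on CD; apply CD→A and equate their A entries.
Rows 1 and 3 agree on CD; apply CD→A and equate their A entries.
Rows 1 and 2 agree on D; apply D→B and equate their B entries.
Rows 1 and 2 agree on ABD; apply ABD→CE and equate their CE entries.
Row 1 is now all distinguished symbols — the join is lossless.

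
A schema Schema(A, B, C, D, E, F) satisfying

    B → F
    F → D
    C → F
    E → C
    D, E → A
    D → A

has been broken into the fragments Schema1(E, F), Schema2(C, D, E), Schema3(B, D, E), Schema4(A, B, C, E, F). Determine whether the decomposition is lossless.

Chase test. Columns are A, B, C, D, E, F; row i has aⱼ where attribute j ∈ Schemai, else bᵢⱼ.
Initial tableau (one row per fragment):
  row 1: b11 b12 b13 b14 a5 a6
  row 2: b21 b22 a3 a4 a5 b26
  row 3: b31 a2 b33 a4 a5 b36
  row 4: a1 a2 a3 b44 a5 a6
Rows 3 and 4 agree on B; apply B→F and equate their F entries.
Rows 1 and 3 agree on F; apply F→D and equate their D entries.
Rows 1 and 4 agree on F; apply F→D and equate their D entries.
Rows 2 and 4 agree on C; apply C→F and equate their F entries.
Rows 1 and 2 agree on E; apply E→C and equate their C entries.
Rows 1 and 3 agree on E; apply E→C and equate their C entries.
Rows 1 and 2 agree on D, E; apply D, E→A and equate their A entries.
Rows 1 and 3 agree on D, E; apply D, E→A and equate their A entries.
Rows 1 and 4 agree on D, E; apply D, E→A and equate their A entries.
Row 3 is now all distinguished symbols — the join is lossless.

Yes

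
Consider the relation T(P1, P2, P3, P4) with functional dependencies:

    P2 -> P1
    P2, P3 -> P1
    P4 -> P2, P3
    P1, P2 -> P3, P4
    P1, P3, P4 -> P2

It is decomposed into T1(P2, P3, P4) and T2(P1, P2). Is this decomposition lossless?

Yes

Common attributes: T1 ∩ T2 = {P2}.
Closure of {P2}: P2 → P1 applies, adding P1; P1, P2 → P3, P4 applies, adding P3, P4. So (P2)⁺ = {P1, P2, P3, P4}.
This closure contains every attribute of T1, so T1 ∩ T2 → T1. The join is lossless.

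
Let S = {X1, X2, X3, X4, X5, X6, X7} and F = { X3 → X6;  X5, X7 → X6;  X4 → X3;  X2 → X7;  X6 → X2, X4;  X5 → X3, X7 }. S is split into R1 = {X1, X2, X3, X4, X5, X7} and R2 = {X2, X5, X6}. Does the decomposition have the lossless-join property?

Yes

Common attributes: R1 ∩ R2 = {X2, X5}.
Closure of {X2, X5}: X2 → X7 applies, adding X7; X5 → X3, X7 applies, adding X3; X3 → X6 applies, adding X6; X6 → X2, X4 applies, adding X4. So (X2, X5)⁺ = {X2, X3, X4, X5, X6, X7}.
This closure contains every attribute of R2, so R1 ∩ R2 → R2. The join is lossless.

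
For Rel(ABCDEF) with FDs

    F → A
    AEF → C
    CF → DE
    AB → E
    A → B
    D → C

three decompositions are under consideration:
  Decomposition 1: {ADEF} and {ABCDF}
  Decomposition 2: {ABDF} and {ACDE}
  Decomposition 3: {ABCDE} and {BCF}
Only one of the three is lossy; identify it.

Decomposition 3

Decomposition 1: common = {ADF}, closure = {ABCDEF} → lossless.
Decomposition 2: common = {AD}, closure = {ABCDE} → lossless.
Decomposition 3: common = {BC}, closure = {BC} → lossy.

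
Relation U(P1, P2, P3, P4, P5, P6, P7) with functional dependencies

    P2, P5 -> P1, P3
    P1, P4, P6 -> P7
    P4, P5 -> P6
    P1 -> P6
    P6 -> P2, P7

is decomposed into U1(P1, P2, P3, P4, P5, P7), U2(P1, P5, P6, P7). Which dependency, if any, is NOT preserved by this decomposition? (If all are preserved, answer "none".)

P6 -> P2, P7

Check P6 → P2, P7: no single fragment contains all of {P2, P6, P7}, and the restricted closure of {P6} across the fragments never reaches {P2, P7}.
P2, P5 → P1, P3 is preserved.
P1, P4, P6 → P7 is preserved.
P4, P5 → P6 is preserved.
P1 → P6 is preserved.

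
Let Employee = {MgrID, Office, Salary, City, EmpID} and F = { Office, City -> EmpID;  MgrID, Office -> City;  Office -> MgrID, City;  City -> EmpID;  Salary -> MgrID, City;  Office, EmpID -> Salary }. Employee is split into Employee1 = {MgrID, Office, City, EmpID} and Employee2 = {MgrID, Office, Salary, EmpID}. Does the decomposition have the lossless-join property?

Yes

Common attributes: Employee1 ∩ Employee2 = {MgrID, Office, EmpID}.
Closure of {MgrID, Office, EmpID}: MgrID, Office → City applies, adding City; Office, EmpID → Salary applies, adding Salary. So (MgrID, Office, EmpID)⁺ = {MgrID, Office, Salary, City, EmpID}.
This closure contains every attribute of Employee1, so Employee1 ∩ Employee2 → Employee1. The join is lossless.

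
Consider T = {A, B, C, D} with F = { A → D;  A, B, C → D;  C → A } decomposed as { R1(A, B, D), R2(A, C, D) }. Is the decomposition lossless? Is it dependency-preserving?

Lossless test: (A, D)⁺ = {A, D}, which is a superkey of neither fragment — lossy.
Dependency preservation: A, B, C → D is not contained in any single fragment, but the restricted closure of its left-hand side across the fragments still reaches the right-hand side; the remaining FDs each lie inside some fragment. All dependencies are preserved.

lossy but dependency-preserving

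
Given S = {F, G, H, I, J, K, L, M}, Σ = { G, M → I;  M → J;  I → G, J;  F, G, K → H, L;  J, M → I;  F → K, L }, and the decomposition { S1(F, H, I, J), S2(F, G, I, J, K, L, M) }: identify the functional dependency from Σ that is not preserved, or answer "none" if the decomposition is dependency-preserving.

F, G, K → H, L

Check F, G, K → H, L: no single fragment contains all of {F, G, H, K, L}, and the restricted closure of {F, G, K} across the fragments never reaches {H, L}.
G, M → I is preserved.
M → J is preserved.
I → G, J is preserved.
J, M → I is preserved.
F → K, L is preserved.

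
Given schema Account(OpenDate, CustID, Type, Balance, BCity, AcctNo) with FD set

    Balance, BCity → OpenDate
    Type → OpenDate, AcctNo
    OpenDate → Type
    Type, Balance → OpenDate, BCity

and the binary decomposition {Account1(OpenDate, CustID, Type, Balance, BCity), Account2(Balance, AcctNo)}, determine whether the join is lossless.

Common attributes: Account1 ∩ Account2 = {Balance}.
No dependency enlarges {Balance}, so (Balance)⁺ = {Balance}.
The closure contains neither all of Account1 = {OpenDate, CustID, Type, Balance, BCity} nor all of Account2 = {Balance, AcctNo}, so the common attributes are not a superkey of either fragment. The join is lossy.

No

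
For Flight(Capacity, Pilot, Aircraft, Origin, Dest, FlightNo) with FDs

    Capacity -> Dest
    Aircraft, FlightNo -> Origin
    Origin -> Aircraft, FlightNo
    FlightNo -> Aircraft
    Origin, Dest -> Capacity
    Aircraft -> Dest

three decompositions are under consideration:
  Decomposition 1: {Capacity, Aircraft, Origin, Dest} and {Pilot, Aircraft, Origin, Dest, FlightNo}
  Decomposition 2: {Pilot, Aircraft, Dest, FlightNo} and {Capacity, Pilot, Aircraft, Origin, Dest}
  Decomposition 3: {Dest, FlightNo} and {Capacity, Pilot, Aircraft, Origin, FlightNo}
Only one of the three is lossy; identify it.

Decomposition 1: common = {Aircraft, Origin, Dest}, closure = {Capacity, Aircraft, Origin, Dest, FlightNo} → lossless.
Decomposition 2: common = {Pilot, Aircraft, Dest}, closure = {Pilot, Aircraft, Dest} → lossy.
Decomposition 3: common = {FlightNo}, closure = {Capacity, Aircraft, Origin, Dest, FlightNo} → lossless.

Decomposition 2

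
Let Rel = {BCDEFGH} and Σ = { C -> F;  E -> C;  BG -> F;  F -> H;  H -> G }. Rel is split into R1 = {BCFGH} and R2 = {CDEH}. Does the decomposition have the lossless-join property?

Common attributes: R1 ∩ R2 = {CH}.
Closure of {CH}: C → F applies, adding F; H → G applies, adding G. So (CH)⁺ = {CFGH}.
The closure contains neither all of R1 = {BCFGH} nor all of R2 = {CDEH}, so the common attributes are not a superkey of either fragment. The join is lossy.

No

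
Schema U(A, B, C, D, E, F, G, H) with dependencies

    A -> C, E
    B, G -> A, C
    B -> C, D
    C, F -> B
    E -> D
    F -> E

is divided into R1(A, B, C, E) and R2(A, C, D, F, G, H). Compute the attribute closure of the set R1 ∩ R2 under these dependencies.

R1 ∩ R2 = {A, C}.
A → C, E applies, adding E
E → D applies, adding D
Closure: {A, C, D, E}.

A, C, D, E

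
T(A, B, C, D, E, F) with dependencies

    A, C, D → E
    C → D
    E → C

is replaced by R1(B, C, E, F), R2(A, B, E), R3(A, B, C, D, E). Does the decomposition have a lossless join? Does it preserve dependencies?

Lossless test (chase): Rows 1 and 3 agree on C; apply C→D and equate their D entries. Rows 1 and 2 agree on E; apply E→C and equate their C entries. Rows 1 and 2 agree on C; apply C→D and equate their D entries. No row becomes fully distinguished — the join is lossy.
Dependency preservation: every FD's attributes lie within a single fragment, so each can be enforced locally — preserved.

lossy but dependency-preserving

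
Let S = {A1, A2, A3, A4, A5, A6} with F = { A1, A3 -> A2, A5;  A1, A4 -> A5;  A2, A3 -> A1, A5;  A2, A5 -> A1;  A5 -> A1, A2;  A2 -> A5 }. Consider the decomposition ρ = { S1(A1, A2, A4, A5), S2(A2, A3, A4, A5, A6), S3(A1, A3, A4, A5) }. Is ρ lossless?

Chase test. Columns are A1, A2, A3, A4, A5, A6; row i has aⱼ where attribute j ∈ Si, else bᵢⱼ.
Initial tableau (one row per fragment):
  row 1: a1 a2 b13 a4 a5 b16
  row 2: b21 a2 a3 a4 a5 a6
  row 3: a1 b32 a3 a4 a5 b36
Rows 1 and 2 agree on A2, A5; apply A2, A5→A1 and equate their A1 entries.
Rows 1 and 3 agree on A5; apply A5→A1, A2 and equate their A1, A2 entries.
Row 2 is now all distinguished symbols — the join is lossless.

Yes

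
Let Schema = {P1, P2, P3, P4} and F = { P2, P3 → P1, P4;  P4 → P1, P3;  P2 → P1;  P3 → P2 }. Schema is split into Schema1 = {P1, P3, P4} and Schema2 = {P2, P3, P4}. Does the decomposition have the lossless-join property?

Common attributes: Schema1 ∩ Schema2 = {P3, P4}.
Closure of {P3, P4}: P4 → P1, P3 applies, adding P1; P3 → P2 applies, adding P2. So (P3, P4)⁺ = {P1, P2, P3, P4}.
This closure contains every attribute of Schema1, so Schema1 ∩ Schema2 → Schema1. The join is lossless.

Yes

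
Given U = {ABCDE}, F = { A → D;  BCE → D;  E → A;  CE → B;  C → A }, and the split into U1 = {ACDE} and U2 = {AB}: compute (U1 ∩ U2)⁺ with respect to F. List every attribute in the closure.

AD

U1 ∩ U2 = {A}.
A → D applies, adding D
Closure: {AD}.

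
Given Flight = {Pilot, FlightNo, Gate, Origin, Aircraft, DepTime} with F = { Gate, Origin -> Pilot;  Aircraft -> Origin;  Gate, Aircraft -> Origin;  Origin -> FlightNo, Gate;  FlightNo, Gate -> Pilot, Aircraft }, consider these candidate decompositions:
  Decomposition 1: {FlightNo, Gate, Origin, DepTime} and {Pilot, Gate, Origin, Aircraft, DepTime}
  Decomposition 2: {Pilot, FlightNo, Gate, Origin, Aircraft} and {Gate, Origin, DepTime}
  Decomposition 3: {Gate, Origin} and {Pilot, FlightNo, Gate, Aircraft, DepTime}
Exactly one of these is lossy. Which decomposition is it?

Decomposition 1: common = {Gate, Origin, DepTime}, closure = {Pilot, FlightNo, Gate, Origin, Aircraft, DepTime} → lossless.
Decomposition 2: common = {Gate, Origin}, closure = {Pilot, FlightNo, Gate, Origin, Aircraft} → lossless.
Decomposition 3: common = {Gate}, closure = {Gate} → lossy.

Decomposition 3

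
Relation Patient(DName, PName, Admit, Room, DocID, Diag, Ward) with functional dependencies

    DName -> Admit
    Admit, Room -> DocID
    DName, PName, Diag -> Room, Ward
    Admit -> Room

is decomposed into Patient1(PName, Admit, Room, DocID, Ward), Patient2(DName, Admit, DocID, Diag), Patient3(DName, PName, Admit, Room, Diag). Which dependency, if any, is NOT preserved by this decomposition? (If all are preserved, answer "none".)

DName, PName, Diag -> Room, Ward

Check DName, PName, Diag → Room, Ward: no single fragment contains all of {DName, PName, Room, Diag, Ward}, and the restricted closure of {DName, PName, Diag} across the fragments never reaches {Room, Ward}.
DName → Admit is preserved.
Admit, Room → DocID is preserved.
Admit → Room is preserved.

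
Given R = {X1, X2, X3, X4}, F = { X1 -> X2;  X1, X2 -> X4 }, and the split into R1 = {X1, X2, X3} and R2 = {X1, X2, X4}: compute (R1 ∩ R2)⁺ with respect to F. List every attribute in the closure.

X1, X2, X4

R1 ∩ R2 = {X1, X2}.
X1, X2 → X4 applies, adding X4
Closure: {X1, X2, X4}.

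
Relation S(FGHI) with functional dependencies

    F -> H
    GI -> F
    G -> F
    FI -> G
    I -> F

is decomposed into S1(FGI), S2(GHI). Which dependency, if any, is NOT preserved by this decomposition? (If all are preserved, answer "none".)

F -> H

Check F → H: no single fragment contains all of {FH}, and the restricted closure of {F} across the fragments never reaches {H}.
GI → F is preserved.
G → F is preserved.
FI → G is preserved.
I → F is preserved.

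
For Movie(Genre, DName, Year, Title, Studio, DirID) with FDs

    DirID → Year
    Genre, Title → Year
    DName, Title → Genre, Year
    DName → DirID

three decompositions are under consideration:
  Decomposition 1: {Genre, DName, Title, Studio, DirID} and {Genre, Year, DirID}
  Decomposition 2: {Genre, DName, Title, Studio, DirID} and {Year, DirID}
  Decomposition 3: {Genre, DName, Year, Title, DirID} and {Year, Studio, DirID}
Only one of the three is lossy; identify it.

Decomposition 1: common = {Genre, DirID}, closure = {Genre, Year, DirID} → lossless.
Decomposition 2: common = {DirID}, closure = {Year, DirID} → lossless.
Decomposition 3: common = {Year, DirID}, closure = {Year, DirID} → lossy.

Decomposition 3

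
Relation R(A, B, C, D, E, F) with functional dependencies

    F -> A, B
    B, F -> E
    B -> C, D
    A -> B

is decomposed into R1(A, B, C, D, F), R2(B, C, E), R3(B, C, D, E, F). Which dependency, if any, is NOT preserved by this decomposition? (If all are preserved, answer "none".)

none

F → A, B lies within R1.
B, F → E lies within R3.
B → C, D lies within R1.
A → B lies within R1.
Every dependency is enforceable on the fragments, so the decomposition is dependency-preserving.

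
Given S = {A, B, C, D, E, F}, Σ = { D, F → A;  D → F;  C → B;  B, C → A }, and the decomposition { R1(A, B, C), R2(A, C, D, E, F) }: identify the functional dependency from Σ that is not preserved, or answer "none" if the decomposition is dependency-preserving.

none

D, F → A lies within R2.
D → F lies within R2.
C → B lies within R1.
B, C → A lies within R1.
Every dependency is enforceable on the fragments, so the decomposition is dependency-preserving.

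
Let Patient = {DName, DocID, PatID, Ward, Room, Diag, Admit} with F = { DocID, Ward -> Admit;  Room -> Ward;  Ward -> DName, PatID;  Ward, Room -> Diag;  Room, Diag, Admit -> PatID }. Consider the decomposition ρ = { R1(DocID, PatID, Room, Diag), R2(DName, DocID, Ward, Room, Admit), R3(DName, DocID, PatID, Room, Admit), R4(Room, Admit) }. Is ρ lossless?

Chase test. Columns are DName, DocID, PatID, Ward, Room, Diag, Admit; row i has aⱼ where attribute j ∈ Ri, else bᵢⱼ.
Initial tableau (one row per fragment):
  row 1: b11 a2 a3 b14 a5 a6 b17
  row 2: a1 a2 b23 a4 a5 b26 a7
  row 3: a1 a2 a3 b34 a5 b36 a7
  row 4: b41 b42 b43 b44 a5 b46 a7
Rows 1 and 2 agree on Room; apply Room→Ward and equate their Ward entries.
Rows 1 and 3 agree on Room; apply Room→Ward and equate their Ward entries.
Rows 1 and 4 agree on Room; apply Room→Ward and equate their Ward entries.
Rows 1 and 2 agree on Ward; apply Ward→DName, PatID and equate their DName, PatID entries.
Rows 1 and 4 agree on Ward; apply Ward→DName, PatID and equate their DName, PatID entries.
Rows 1 and 2 agree on Ward, Room; apply Ward, Room→Diag and equate their Diag entries.
Rows 1 and 3 agree on Ward, Room; apply Ward, Room→Diag and equate their Diag entries.
Rows 1 and 4 agree on Ward, Room; apply Ward, Room→Diag and equate their Diag entries.
Rows 1 and 2 agree on DocID, Ward; apply DocID, Ward→Admit and equate their Admit entries.
Row 1 is now all distinguished symbols — the join is lossless.

Yes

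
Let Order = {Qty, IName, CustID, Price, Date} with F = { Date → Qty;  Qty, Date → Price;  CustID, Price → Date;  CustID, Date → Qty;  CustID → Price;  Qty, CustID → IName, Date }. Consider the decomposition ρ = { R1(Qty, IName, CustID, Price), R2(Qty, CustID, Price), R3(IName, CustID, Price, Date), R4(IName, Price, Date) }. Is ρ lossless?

Chase test. Columns are Qty, IName, CustID, Price, Date; row i has aⱼ where attribute j ∈ Ri, else bᵢⱼ.
Initial tableau (one row per fragment):
  row 1: a1 a2 a3 a4 b15
  row 2: a1 b22 a3 a4 b25
  row 3: b31 a2 a3 a4 a5
  row 4: b41 a2 b43 a4 a5
Rows 3 and 4 agree on Date; apply Date→Qty and equate their Qty entries.
Rows 1 and 2 agree on CustID, Price; apply CustID, Price→Date and equate their Date entries.
Rows 1 and 3 agree on CustID, Price; apply CustID, Price→Date and equate their Date entries.
Rows 1 and 3 agree on CustID, Date; apply CustID, Date→Qty and equate their Qty entries.
Rows 1 and 2 agree on Qty, CustID; apply Qty, CustID→IName, Date and equate their IName, Date entries.
Row 1 is now all distinguished symbols — the join is lossless.

Yes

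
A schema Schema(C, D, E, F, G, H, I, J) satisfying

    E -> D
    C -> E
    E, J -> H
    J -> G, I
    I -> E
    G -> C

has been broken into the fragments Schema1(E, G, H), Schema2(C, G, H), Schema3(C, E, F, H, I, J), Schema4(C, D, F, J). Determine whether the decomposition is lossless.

No

Chase test. Columns are C, D, E, F, G, H, I, J; row i has aⱼ where attribute j ∈ Schemai, else bᵢⱼ.
Initial tableau (one row per fragment):
  row 1: b11 b12 a3 b14 a5 a6 b17 b18
  row 2: a1 b22 b23 b24 a5 a6 b27 b28
  row 3: a1 b32 a3 a4 b35 a6 a7 a8
  row 4: a1 a2 b43 a4 b45 b46 b47 a8
Rows 1 and 3 agree on E; apply E→D and equate their D entries.
Rows 2 and 3 agree on C; apply C→E and equate their E entries.
Rows 2 and 4 agree on C; apply C→E and equate their E entries.
Rows 3 and 4 agree on E, J; apply E, J→H and equate their H entries.
Rows 3 and 4 agree on J; apply J→G, I and equate their G, I entries.
Rows 1 and 2 agree on G; apply G→C and equate their C entries.
Rows 1 and 2 agree on E; apply E→D and equate their D entries.
Rows 1 and 4 agree on E; apply E→D and equate their D entries.
No row becomes fully distinguished — the join is lossy.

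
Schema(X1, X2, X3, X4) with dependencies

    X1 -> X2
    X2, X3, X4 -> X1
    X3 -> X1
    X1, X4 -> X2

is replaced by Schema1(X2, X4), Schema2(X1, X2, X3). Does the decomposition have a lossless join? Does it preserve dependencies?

Lossless test: (X2)⁺ = {X2}, which is a superkey of neither fragment — lossy.
Dependency preservation: X2, X3, X4 → X1; X1, X4 → X2 are not contained in any single fragment, but the restricted closure of each left-hand side across the fragments still reaches the right-hand side; the remaining FDs each lie inside some fragment. All dependencies are preserved.

lossy but dependency-preserving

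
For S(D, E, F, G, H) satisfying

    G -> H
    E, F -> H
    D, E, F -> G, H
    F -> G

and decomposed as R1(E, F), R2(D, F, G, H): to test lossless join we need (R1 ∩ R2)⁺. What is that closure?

F, G, H

R1 ∩ R2 = {F}.
F → G applies, adding G
G → H applies, adding H
Closure: {F, G, H}.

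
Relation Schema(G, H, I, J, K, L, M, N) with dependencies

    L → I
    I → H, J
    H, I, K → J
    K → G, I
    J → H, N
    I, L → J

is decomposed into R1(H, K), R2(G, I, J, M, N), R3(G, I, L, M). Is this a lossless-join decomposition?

No

Chase test. Columns are G, H, I, J, K, L, M, N; row i has aⱼ where attribute j ∈ Ri, else bᵢⱼ.
Initial tableau (one row per fragment):
  row 1: b11 a2 b13 b14 a5 b16 b17 b18
  row 2: a1 b22 a3 a4 b25 b26 a7 a8
  row 3: a1 b32 a3 b34 b35 a6 a7 b38
Rows 2 and 3 agree on I; apply I→H, J and equate their H, J entries.
Rows 2 and 3 agree on J; apply J→H, N and equate their H, N entries.
No row becomes fully distinguished — the join is lossy.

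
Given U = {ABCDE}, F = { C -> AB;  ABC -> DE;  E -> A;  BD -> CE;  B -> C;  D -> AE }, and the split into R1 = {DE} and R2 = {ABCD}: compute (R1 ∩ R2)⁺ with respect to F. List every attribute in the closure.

ADE

R1 ∩ R2 = {D}.
D → AE applies, adding AE
Closure: {ADE}.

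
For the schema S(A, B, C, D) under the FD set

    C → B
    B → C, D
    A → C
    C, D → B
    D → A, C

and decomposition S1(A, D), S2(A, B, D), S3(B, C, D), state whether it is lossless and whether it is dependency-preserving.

Lossless test (chase): Rows 2 and 3 agree on B; apply B→C, D and equate their C, D entries. Rows 1 and 2 agree on A; apply A→C and equate their C entries. Rows 1 and 2 agree on C, D; apply C, D→B and equate their B entries. Rows 1 and 3 agree on D; apply D→A, C and equate their A, C entries. Row 1 is now all distinguished symbols — the join is lossless.
Dependency preservation: A → C; D → A, C are not contained in any single fragment, but the restricted closure of each left-hand side across the fragments still reaches the right-hand side; the remaining FDs each lie inside some fragment. All dependencies are preserved.

lossless and dependency-preserving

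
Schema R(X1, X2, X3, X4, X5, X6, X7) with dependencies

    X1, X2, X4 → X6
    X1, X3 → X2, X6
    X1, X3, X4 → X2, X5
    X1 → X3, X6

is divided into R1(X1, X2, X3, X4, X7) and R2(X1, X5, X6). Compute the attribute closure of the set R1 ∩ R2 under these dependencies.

X1, X2, X3, X6

R1 ∩ R2 = {X1}.
X1 → X3, X6 applies, adding X3, X6
X1, X3 → X2, X6 applies, adding X2
Closure: {X1, X2, X3, X6}.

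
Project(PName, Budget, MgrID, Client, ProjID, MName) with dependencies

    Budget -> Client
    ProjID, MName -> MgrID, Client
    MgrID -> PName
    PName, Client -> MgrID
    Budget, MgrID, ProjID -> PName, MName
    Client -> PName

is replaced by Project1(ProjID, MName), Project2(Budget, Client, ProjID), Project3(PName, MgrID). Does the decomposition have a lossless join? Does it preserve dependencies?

Lossless test (chase): applying each FD to every pair of rows produces no changes in the tableau, so no row becomes fully distinguished — the join is lossy.
Dependency preservation: the restricted closure of {ProjID, MName} across the fragments never reaches {MgrID, Client}, so ProjID, MName → MgrID, Client cannot be enforced without a join — not preserved.

lossy and not dependency-preserving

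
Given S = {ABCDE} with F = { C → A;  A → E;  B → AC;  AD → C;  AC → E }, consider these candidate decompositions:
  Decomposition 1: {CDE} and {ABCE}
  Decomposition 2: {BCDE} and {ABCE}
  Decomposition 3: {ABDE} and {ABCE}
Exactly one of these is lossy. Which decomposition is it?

Decomposition 1

Decomposition 1: common = {CE}, closure = {ACE} → lossy.
Decomposition 2: common = {BCE}, closure = {ABCE} → lossless.
Decomposition 3: common = {ABE}, closure = {ABCE} → lossless.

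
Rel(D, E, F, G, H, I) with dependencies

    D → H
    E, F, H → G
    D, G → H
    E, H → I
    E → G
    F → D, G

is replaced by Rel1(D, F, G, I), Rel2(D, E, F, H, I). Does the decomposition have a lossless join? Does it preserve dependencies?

lossless but not dependency-preserving

Lossless test: (D, F, I)⁺ = {D, F, G, H, I}, which contains all of one fragment — lossless.
Dependency preservation: the restricted closure of {E} across the fragments never reaches {G}, so E → G cannot be enforced without a join — not preserved.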